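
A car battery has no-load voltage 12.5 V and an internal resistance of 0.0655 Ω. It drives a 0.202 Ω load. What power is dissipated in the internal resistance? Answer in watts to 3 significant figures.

143 W

The internal resistance carries the same current as the load; P_int = I²r.
I = ε / (r + R) = 12.5 / (0.0655 + 0.202) = 46.73 A
P_int = I² r = (46.73)² × 0.0655 = 143.0 W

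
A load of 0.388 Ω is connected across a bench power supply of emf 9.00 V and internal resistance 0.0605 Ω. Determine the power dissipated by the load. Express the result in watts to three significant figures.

Load and internal resistance form a series loop — compute the loop current, then the load power via I²R.
I = ε / (r + R) = 9.00 / (0.0605 + 0.388) = 20.07 A
P_load = I² R = (20.07)² × 0.388 = 156.2 W

156 W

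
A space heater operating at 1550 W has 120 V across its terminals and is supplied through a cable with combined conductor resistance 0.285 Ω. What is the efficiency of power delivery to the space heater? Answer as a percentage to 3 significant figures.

I = P / V = 1550 / 120 = 12.92 A through the cable.
P_line = I² R_line = (12.92)² × 0.285 = 47.55 W
P_source = P_load + P_line = 1550 + 47.55 = 1598 W
η = P_load / P_source = 1550 / 1598 = 0.9702

97.0 %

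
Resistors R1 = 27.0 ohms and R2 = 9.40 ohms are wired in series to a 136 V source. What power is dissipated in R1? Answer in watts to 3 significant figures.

In a series string the same current flows through every resistor — find that current, then P = I²R for the one we want.
R_total = 27.0 + 9.40 = 36.40 Ω
I = V / R_total = 136 / 36.40 = 3.736 A
P_R1 = I² × R1 = (3.736)² × 27.0 = 376.9 W

377 W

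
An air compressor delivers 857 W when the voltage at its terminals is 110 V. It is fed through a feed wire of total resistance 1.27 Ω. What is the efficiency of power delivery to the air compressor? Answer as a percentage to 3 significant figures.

91.7 %

I = P / V = 857 / 110 = 7.791 A through the feed wire.
P_line = I² R_line = (7.791)² × 1.27 = 77.09 W
P_source = P_load + P_line = 857.0 + 77.09 = 934.1 W
η = P_load / P_source = 857.0 / 934.1 = 0.9175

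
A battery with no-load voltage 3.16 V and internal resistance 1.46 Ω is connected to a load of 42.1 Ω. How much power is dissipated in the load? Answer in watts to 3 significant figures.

With r and R in series, I = ε/(r+R); the load dissipates I²R.
I = ε / (r + R) = 3.16 / (1.46 + 42.1) = 0.07254 A
P_load = I² R = (0.07254)² × 42.1 = 0.2216 W

0.222 W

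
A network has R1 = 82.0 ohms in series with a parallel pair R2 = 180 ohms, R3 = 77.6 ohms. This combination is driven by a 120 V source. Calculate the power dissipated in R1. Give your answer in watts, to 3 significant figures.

Reduce the parallel pair to R_p first; the network is then a simple series string.
R_p = (180×77.6)/(180+77.6) = 54.22 Ω
R_total = 82.0 + 54.22 = 136.2 Ω
I = V / R_total = 120 / 136.2 = 0.8809 A
R1 is in the main series path, so its power is I²R1.
P_R1 = (0.8809)² × 82.0 = 63.63 W

63.6 W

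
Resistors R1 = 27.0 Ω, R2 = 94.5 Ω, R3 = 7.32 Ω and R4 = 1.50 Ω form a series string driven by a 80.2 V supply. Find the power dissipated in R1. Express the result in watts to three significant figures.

In a series string the same current flows through every resistor — find that current, then P = I²R for the one we want.
R_total = 27.0 + 94.5 + 7.32 + 1.50 = 130.3 Ω
I = V / R_total = 80.2 / 130.3 = 0.6154 A
P_R1 = I² × R1 = (0.6154)² × 27.0 = 10.23 W

10.2 W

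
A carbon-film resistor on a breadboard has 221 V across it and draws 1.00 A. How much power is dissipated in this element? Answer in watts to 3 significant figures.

Since both terminal voltage and current are stated, P = V I gives the power in one step.
P = 221 V × 1.000 A = 221.0 W

221 W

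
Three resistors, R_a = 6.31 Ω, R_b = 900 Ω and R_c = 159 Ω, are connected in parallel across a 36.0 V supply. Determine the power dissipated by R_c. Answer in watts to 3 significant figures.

8.15 W

R_c sits directly across the source, so P = V²/R with V = 36.0 V.
P_R_c = V² / R_c = (36.0)² / 159 Ω = 8.151 W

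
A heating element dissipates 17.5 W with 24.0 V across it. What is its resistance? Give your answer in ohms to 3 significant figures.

The two known quantities fix the third via R = V² / P.
R = (24.0)² / 17.5 = 32.91 Ω

32.9 Ω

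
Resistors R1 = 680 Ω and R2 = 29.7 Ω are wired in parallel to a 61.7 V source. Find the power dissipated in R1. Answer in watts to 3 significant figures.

Each parallel branch sees the full supply voltage, so P = V²/R applies directly to the target branch.
P_R1 = V² / R1 = (61.7)² / 680 Ω = 5.598 W

5.60 W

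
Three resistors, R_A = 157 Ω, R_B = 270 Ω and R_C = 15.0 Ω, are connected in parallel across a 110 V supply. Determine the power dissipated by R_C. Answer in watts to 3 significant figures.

807 W

Parallel branches share the same voltage; P = V²/R gives the branch power in one step.
P_R_C = V² / R_C = (110)² / 15.0 Ω = 806.7 W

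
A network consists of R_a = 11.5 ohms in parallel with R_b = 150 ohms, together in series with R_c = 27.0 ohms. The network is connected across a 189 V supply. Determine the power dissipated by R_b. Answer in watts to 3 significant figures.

19.1 W

Reduce the parallel combination to a single R_p; the circuit then becomes R_p in series with the remaining resistor.
R_p = (11.5×150)/(11.5+150) = 10.68 Ω
R_total = R_p + 27.0 = 10.68 + 27.0 = 37.68 Ω
I = V / R_total = 189 / 37.68 = 5.016 A
Voltage across the parallel pair: V_p = I × R_p = 5.016 × 10.68 = 53.57 V
R_b sits across V_p; its power is V_p²/R.
P_R_b = (53.57)² / 150 = 19.13 W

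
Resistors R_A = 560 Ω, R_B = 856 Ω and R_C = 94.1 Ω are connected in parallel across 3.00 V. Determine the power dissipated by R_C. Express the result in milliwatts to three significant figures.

Parallel branches share the same voltage; P = V²/R gives the branch power in one step.
P_R_C = V² / R_C = (3.00)² / 94.1 Ω = 0.09564 W

95.6 mW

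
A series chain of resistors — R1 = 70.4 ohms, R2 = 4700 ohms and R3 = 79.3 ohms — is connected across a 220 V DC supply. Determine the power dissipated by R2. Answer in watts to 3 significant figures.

9.67 W

Since the resistors are in series they all carry the loop current I = V/R_total; the power in any one is I²R.
R_total = 70.4 + 4700 + 79.3 = 4850 Ω
I = V / R_total = 220 / 4850 = 0.04536 A
P_R2 = I² × R2 = (0.04536)² × 4700 = 9.672 W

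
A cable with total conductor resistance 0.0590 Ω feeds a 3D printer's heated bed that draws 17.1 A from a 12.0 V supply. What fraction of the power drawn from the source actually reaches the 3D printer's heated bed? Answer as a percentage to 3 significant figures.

91.6 %

The cable carries the full 17.1 A.
P_line = I² R_line = (17.10)² × 0.0590 = 17.25 W
P_source = V I = 12.0 × 17.10 = 205.2 W; P_load = 187.9 W
η = P_load / P_source = 187.9 / 205.2 = 0.9159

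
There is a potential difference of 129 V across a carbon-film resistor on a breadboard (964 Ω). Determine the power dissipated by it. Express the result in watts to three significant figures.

We know the drop across the element and its resistance — P = V²/R, one step.
P = (129 V)² / 964 Ω = 17.26 W

17.3 W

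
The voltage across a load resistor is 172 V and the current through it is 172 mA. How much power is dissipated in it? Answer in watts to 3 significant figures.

29.6 W

With V and I both given, power follows immediately from P = V I.
P = 172 V × 0.1720 A = 29.58 W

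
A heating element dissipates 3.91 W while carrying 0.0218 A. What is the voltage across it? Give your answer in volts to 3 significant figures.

Rearranging the power relation for the two known quantities gives V = P / I.
V = 3.91 / 0.02180 = 179.4 V

179 V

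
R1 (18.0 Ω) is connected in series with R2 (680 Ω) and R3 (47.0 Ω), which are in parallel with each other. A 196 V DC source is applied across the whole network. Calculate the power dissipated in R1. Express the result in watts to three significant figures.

180 W

Collapse R2‖R3 to a single equivalent, reducing the network to two series elements.
R_p = (680×47.0)/(680+47.0) = 43.96 Ω
R_total = 18.0 + 43.96 = 61.96 Ω
I = V / R_total = 196 / 61.96 = 3.163 A
All the current flows through R1; use P = I²R.
P_R1 = (3.163)² × 18.0 = 180.1 W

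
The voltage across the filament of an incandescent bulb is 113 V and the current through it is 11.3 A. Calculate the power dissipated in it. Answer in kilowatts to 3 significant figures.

1.28 kW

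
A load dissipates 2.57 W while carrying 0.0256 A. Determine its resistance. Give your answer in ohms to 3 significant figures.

Inverting the appropriate power form: R = P / I².
R = 2.57 / (0.02560)² = 3922 Ω

3920 Ω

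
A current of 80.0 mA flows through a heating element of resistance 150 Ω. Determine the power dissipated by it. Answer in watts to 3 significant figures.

0.960 W

The current through and the resistance of the element are both given; use P = I²R.
P = (0.08000 A)² × 150 Ω = 0.9600 W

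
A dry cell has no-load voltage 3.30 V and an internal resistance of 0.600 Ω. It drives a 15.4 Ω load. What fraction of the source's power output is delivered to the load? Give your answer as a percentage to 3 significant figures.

96.2 %

Efficiency is P_load / P_total. With a series r and R sharing the same I, P = I²R for each, so η = R/(R+r).
η = R / (R + r) = 15.4 / (15.4 + 0.600) = 0.9625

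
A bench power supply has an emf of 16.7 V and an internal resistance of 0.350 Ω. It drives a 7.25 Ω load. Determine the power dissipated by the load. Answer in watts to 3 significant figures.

35.0 W

With r and R in series, I = ε/(r+R); the load dissipates I²R.
I = ε / (r + R) = 16.7 / (0.350 + 7.25) = 2.197 A
P_load = I² R = (2.197)² × 7.25 = 35.01 W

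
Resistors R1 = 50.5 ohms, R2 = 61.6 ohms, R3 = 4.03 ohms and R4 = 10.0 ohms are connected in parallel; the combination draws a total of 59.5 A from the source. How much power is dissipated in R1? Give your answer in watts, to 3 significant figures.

Parallel branches share V, not I — compute V via R_eq, then use V²/R for the target branch.
1/R_eq = 1/50.5 + 1/61.6 + 1/4.03 + 1/10.0 ⇒ R_eq = 2.603 Ω
V = I_total × R_eq = 59.50 × 2.603 = 154.9 V
P_R1 = V² / R1 = (154.9)² / 50.5 = 475.0 W

475 W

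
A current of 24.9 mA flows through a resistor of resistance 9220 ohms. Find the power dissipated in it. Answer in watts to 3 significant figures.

5.72 W

Current and resistance are given, so P = I²R is the direct form.
P = (0.02490 A)² × 9220 Ω = 5.716 W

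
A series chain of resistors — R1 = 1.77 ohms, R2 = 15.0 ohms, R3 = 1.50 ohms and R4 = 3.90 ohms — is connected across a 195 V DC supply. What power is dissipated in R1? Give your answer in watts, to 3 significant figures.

137 W

Series elements share the same current, so find I first, then use P = I²R.
R_total = 1.77 + 15.0 + 1.50 + 3.90 = 22.17 Ω
I = V / R_total = 195 / 22.17 = 8.796 A
P_R1 = I² × R1 = (8.796)² × 1.77 = 136.9 W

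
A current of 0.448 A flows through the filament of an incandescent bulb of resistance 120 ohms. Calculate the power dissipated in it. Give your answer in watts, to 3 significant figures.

Current and resistance are given, so P = I²R is the direct form.
P = (0.4480 A)² × 120 Ω = 24.08 W

24.1 W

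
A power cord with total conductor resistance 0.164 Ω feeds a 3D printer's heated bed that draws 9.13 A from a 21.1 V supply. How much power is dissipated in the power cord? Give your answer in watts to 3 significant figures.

13.7 W

Only the current and the line resistance are needed for the I²R loss.
The power cord carries the full 9.13 A.
P_line = I² R_line = (9.130)² × 0.164 = 13.67 W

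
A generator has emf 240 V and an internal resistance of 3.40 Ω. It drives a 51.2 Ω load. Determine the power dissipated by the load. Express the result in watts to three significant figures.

Find the circuit current first, then P = I²R for the load (series elements share I).
I = ε / (r + R) = 240 / (3.40 + 51.2) = 4.396 A
P_load = I² R = (4.396)² × 51.2 = 989.3 W

989 W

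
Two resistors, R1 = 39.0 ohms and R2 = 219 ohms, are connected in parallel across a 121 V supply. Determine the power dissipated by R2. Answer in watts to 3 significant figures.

66.9 W

Parallel branches share the same voltage; P = V²/R gives the branch power in one step.
P_R2 = V² / R2 = (121)² / 219 Ω = 66.85 W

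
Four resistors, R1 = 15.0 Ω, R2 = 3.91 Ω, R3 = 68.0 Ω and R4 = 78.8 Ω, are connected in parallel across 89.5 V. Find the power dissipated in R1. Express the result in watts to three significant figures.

534 W

Parallel branches share the same voltage; P = V²/R gives the branch power in one step.
P_R1 = V² / R1 = (89.5)² / 15.0 Ω = 534.0 W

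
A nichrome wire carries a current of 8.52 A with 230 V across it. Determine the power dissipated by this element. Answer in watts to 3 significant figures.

1960 W

V and I are known directly — P = V I, no intermediate step needed.
P = 230 V × 8.520 A = 1960 W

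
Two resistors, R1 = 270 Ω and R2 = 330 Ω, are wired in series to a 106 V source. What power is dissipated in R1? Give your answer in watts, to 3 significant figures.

Since the resistors are in series they all carry the loop current I = V/R_total; the power in any one is I²R.
R_total = 270 + 330 = 600.0 Ω
I = V / R_total = 106 / 600.0 = 0.1767 A
P_R1 = I² × R1 = (0.1767)² × 270 = 8.427 W

8.43 W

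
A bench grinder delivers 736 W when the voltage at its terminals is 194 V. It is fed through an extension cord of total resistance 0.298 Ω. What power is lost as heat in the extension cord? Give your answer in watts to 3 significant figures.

The extension cord is a series resistance carrying the load current; its dissipation is I²R_line.
I = P / V = 736 / 194 = 3.794 A through the extension cord.
P_line = I² R_line = (3.794)² × 0.298 = 4.289 W

4.29 W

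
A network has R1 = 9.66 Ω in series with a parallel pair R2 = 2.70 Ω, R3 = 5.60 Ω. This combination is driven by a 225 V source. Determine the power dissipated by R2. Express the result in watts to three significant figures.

First combine the parallel branches into one equivalent R_p, then R1 + R_p is a series pair.
R_p = (2.70×5.60)/(2.70+5.60) = 1.822 Ω
R_total = 9.66 + 1.822 = 11.48 Ω
I = V / R_total = 225 / 11.48 = 19.60 A
Voltage across the parallel pair: V_p = I × R_p = 19.60 × 1.822 = 35.70 V
R2 sees V_p directly, so P = V_p² / R2.
P_R2 = (35.70)² / 2.70 = 472.0 W

472 W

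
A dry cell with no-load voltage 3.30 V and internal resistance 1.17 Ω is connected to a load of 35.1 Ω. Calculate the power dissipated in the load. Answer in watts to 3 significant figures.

Load and internal resistance form a series loop — compute the loop current, then the load power via I²R.
I = ε / (r + R) = 3.30 / (1.17 + 35.1) = 0.09098 A
P_load = I² R = (0.09098)² × 35.1 = 0.2906 W

0.291 W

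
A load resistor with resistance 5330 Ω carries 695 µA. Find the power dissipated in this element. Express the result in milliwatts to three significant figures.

Current and resistance are given, so P = I²R is the direct form.
P = (0.0006950 A)² × 5330 Ω = 0.002575 W

2.57 mW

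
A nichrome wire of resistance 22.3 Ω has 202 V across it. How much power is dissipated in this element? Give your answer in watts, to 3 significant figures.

1830 W

V and R are stated; P = V²/R avoids computing the current.
P = (202 V)² / 22.3 Ω = 1830 W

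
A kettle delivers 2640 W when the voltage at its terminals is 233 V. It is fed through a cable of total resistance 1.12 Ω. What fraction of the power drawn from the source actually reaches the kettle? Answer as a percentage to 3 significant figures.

I = P / V = 2640 / 233 = 11.33 A through the cable.
P_line = I² R_line = (11.33)² × 1.12 = 143.8 W
P_source = P_load + P_line = 2640 + 143.8 = 2784 W
η = P_load / P_source = 2640 / 2784 = 0.9483

94.8 %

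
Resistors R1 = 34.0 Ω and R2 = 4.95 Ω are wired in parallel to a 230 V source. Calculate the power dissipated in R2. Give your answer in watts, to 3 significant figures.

Each parallel branch sees the full supply voltage, so P = V²/R applies directly to the target branch.
P_R2 = V² / R2 = (230)² / 4.95 Ω = 10690 W

10700 W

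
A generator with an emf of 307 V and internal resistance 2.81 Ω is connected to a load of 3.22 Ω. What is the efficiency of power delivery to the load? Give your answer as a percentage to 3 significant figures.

53.4 %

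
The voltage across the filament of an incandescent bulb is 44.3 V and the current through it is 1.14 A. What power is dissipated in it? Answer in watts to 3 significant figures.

With V and I both given, power follows immediately from P = V I.
P = 44.3 V × 1.140 A = 50.50 W

50.5 W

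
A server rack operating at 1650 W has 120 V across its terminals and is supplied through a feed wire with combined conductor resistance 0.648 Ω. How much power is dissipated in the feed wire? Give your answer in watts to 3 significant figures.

123 W

The feed wire and load are in series, so the same current flows in both; the loss is I²R_line.
I = P / V = 1650 / 120 = 13.75 A through the feed wire.
P_line = I² R_line = (13.75)² × 0.648 = 122.5 W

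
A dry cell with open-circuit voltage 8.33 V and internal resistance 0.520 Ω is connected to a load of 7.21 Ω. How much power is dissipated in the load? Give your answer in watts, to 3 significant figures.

8.37 W

The internal resistance and the load are in series, so the same I flows through both; get I from ε/(r+R), then I²R for the load.
I = ε / (r + R) = 8.33 / (0.520 + 7.21) = 1.078 A
P_load = I² R = (1.078)² × 7.21 = 8.373 W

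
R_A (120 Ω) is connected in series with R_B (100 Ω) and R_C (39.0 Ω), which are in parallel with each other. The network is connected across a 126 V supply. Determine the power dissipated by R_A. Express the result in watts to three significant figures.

Replace R_B and R_C with their parallel equivalent so the circuit becomes R_A in series with R_p.
R_p = (100×39.0)/(100+39.0) = 28.06 Ω
R_total = 120 + 28.06 = 148.1 Ω
I = V / R_total = 126 / 148.1 = 0.8510 A
The full supply current passes through R_A: P = I²R.
P_R_A = (0.8510)² × 120 = 86.91 W

86.9 W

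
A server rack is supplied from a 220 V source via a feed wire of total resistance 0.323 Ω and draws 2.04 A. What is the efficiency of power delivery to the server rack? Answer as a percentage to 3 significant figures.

The feed wire carries the full 2.04 A.
P_line = I² R_line = (2.040)² × 0.323 = 1.344 W
P_source = V I = 220 × 2.040 = 448.8 W; P_load = 447.5 W
η = P_load / P_source = 447.5 / 448.8 = 0.9970

99.7 %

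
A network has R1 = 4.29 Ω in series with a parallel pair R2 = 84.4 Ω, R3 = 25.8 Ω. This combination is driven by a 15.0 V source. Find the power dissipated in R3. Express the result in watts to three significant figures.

Reduce the parallel pair to R_p first; the network is then a simple series string.
R_p = (84.4×25.8)/(84.4+25.8) = 19.76 Ω
R_total = 4.29 + 19.76 = 24.05 Ω
I = V / R_total = 15.0 / 24.05 = 0.6237 A
Voltage across the parallel pair: V_p = I × R_p = 0.6237 × 19.76 = 12.32 V
R3 sees V_p directly, so P = V_p² / R3.
P_R3 = (12.32)² / 25.8 = 5.887 W

5.89 W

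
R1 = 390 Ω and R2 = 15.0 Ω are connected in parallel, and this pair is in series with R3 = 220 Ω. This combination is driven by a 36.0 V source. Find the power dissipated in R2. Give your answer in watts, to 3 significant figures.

0.328 W

First find R_p for the parallel pair, then treat R_p + R3 as a series loop.
R_p = (390×15.0)/(390+15.0) = 14.44 Ω
R_total = R_p + 220 = 14.44 + 220 = 234.4 Ω
I = V / R_total = 36.0 / 234.4 = 0.1536 A
Voltage across the parallel pair: V_p = I × R_p = 0.1536 × 14.44 = 2.218 V
R2 sits across V_p; its power is V_p²/R.
P_R2 = (2.218)² / 15.0 = 0.3280 W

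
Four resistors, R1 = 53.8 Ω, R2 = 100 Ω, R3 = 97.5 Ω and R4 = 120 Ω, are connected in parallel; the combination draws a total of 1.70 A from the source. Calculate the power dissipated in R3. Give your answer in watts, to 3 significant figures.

Only the total current is stated, so first find the parallel equivalent to get the voltage across the combination.
1/R_eq = 1/53.8 + 1/100 + 1/97.5 + 1/120 ⇒ R_eq = 21.20 Ω
V = I_total × R_eq = 1.700 × 21.20 = 36.03 V
P_R3 = V² / R3 = (36.03)² / 97.5 = 13.32 W

13.3 W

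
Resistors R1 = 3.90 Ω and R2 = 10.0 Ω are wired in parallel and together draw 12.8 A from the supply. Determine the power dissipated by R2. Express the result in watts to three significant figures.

Parallel branches share V, not I — compute V via R_eq, then use V²/R for the target branch.
1/R_eq = 1/3.90 + 1/10.0 ⇒ R_eq = 2.806 Ω
V = I_total × R_eq = 12.80 × 2.806 = 35.91 V
P_R2 = V² / R2 = (35.91)² / 10.0 = 129.0 W

129 W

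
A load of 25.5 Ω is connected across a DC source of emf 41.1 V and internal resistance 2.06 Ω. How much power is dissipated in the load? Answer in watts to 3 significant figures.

56.7 W

Load and internal resistance form a series loop — compute the loop current, then the load power via I²R.
I = ε / (r + R) = 41.1 / (2.06 + 25.5) = 1.491 A
P_load = I² R = (1.491)² × 25.5 = 56.71 W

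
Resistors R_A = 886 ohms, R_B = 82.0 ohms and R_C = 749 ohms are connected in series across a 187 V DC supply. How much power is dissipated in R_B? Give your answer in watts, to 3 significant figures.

0.973 W

Every series element carries the same I. Get I from the total resistance, then P = I² × R_B.
R_total = 886 + 82.0 + 749 = 1717 Ω
I = V / R_total = 187 / 1717 = 0.1089 A
P_R_B = I² × R_B = (0.1089)² × 82.0 = 0.9726 W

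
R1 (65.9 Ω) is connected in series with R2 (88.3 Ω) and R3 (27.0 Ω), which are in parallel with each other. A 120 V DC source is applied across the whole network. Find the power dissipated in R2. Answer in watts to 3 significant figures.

9.30 W

Reduce the parallel pair to R_p first; the network is then a simple series string.
R_p = (88.3×27.0)/(88.3+27.0) = 20.68 Ω
R_total = 65.9 + 20.68 = 86.58 Ω
I = V / R_total = 120 / 86.58 = 1.386 A
Voltage across the parallel pair: V_p = I × R_p = 1.386 × 20.68 = 28.66 V
R2 is across V_p, so use P = V²/R for that branch.
P_R2 = (28.66)² / 88.3 = 9.302 W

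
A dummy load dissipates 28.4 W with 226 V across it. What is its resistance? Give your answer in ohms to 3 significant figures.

1800 Ω

Rearranging the power relation for the two known quantities gives R = V² / P.
R = (226)² / 28.4 = 1798 Ω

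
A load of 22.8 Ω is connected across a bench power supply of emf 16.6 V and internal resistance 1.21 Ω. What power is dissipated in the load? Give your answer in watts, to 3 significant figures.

10.9 W

Load and internal resistance form a series loop — compute the loop current, then the load power via I²R.
I = ε / (r + R) = 16.6 / (1.21 + 22.8) = 0.6914 A
P_load = I² R = (0.6914)² × 22.8 = 10.90 W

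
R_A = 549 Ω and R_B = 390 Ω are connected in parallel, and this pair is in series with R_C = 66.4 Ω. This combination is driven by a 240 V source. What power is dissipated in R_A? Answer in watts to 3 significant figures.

62.9 W

Combine R_A and R_B into their parallel equivalent first, reducing the network to two series resistors.
R_p = (549×390)/(549+390) = 228.0 Ω
R_total = R_p + 66.4 = 228.0 + 66.4 = 294.4 Ω
I = V / R_total = 240 / 294.4 = 0.8152 A
Voltage across the parallel pair: V_p = I × R_p = 0.8152 × 228.0 = 185.9 V
R_A has V_p across it, so P = V_p²/R_A.
P_R_A = (185.9)² / 549 = 62.93 W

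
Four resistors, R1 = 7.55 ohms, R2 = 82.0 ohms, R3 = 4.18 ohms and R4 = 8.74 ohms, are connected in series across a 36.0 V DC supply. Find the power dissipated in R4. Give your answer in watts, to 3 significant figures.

1.08 W

Series elements share the same current, so find I first, then use P = I²R.
R_total = 7.55 + 82.0 + 4.18 + 8.74 = 102.5 Ω
I = V / R_total = 36.0 / 102.5 = 0.3513 A
P_R4 = I² × R4 = (0.3513)² × 8.74 = 1.079 W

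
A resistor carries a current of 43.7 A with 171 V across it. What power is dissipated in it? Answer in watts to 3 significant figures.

7470 W

V and I are known directly — P = V I, no intermediate step needed.
P = 171 V × 43.70 A = 7473 W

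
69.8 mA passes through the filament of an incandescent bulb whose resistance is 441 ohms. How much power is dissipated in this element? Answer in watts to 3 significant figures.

Current and resistance are given, so P = I²R is the direct form.
P = (0.06980 A)² × 441 Ω = 2.149 W

2.15 W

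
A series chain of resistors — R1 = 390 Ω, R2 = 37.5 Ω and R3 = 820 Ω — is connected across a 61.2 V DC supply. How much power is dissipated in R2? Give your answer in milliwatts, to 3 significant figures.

90.3 mW

In a series string the same current flows through every resistor — find that current, then P = I²R for the one we want.
R_total = 390 + 37.5 + 820 = 1248 Ω
I = V / R_total = 61.2 / 1248 = 0.04906 A
P_R2 = I² × R2 = (0.04906)² × 37.5 = 0.09025 W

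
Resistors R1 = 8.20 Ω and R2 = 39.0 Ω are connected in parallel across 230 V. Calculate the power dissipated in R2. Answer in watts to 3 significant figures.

1360 W

The supply voltage appears across each parallel branch — just use P = V²/R2.
P_R2 = V² / R2 = (230)² / 39.0 Ω = 1356 W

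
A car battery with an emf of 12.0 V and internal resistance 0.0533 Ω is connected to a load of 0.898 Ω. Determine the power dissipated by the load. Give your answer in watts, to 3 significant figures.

The internal resistance and the load are in series, so the same I flows through both; get I from ε/(r+R), then I²R for the load.
I = ε / (r + R) = 12.0 / (0.0533 + 0.898) = 12.61 A
P_load = I² R = (12.61)² × 0.898 = 142.9 W

143 W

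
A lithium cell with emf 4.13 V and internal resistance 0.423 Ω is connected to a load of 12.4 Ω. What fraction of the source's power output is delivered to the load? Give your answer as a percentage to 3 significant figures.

96.7 %

η = P_load/(P_load+P_int) = I²R/(I²R+I²r) = R/(R+r) — the I² cancels for series elements.
η = R / (R + r) = 12.4 / (12.4 + 0.423) = 0.9670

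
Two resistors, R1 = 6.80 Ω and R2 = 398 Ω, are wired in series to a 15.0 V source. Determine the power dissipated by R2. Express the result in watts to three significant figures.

0.546 W

Series elements share the same current, so find I first, then use P = I²R.
R_total = 6.80 + 398 = 404.8 Ω
I = V / R_total = 15.0 / 404.8 = 0.03706 A
P_R2 = I² × R2 = (0.03706)² × 398 = 0.5465 W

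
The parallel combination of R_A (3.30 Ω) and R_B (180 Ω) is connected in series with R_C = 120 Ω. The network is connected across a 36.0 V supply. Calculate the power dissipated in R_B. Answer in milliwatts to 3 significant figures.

Reduce the parallel combination to a single R_p; the circuit then becomes R_p in series with the remaining resistor.
R_p = (3.30×180)/(3.30+180) = 3.241 Ω
R_total = R_p + 120 = 3.241 + 120 = 123.2 Ω
I = V / R_total = 36.0 / 123.2 = 0.2921 A
Voltage across the parallel pair: V_p = I × R_p = 0.2921 × 3.241 = 0.9466 V
R_B has V_p across it, so P = V_p²/R_B.
P_R_B = (0.9466)² / 180 = 0.004978 W

4.98 mW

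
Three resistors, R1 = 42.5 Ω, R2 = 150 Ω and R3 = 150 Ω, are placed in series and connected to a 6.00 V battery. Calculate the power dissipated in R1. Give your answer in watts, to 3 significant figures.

The current is common to all series resistors; compute it, then apply P = I²R for the target.
R_total = 42.5 + 150 + 150 = 342.5 Ω
I = V / R_total = 6.00 / 342.5 = 0.01752 A
P_R1 = I² × R1 = (0.01752)² × 42.5 = 0.01304 W

0.0130 W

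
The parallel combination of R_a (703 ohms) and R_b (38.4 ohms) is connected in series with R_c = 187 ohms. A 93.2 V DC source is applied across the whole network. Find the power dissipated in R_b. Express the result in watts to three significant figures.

Combine R_a and R_b into their parallel equivalent first, reducing the network to two series resistors.
R_p = (703×38.4)/(703+38.4) = 36.41 Ω
R_total = R_p + 187 = 36.41 + 187 = 223.4 Ω
I = V / R_total = 93.2 / 223.4 = 0.4172 A
Voltage across the parallel pair: V_p = I × R_p = 0.4172 × 36.41 = 15.19 V
R_b has V_p across it, so P = V_p²/R_b.
P_R_b = (15.19)² / 38.4 = 6.008 W

6.01 W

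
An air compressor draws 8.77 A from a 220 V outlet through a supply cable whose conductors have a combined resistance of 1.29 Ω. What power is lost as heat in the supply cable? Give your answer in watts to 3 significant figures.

99.2 W

Line loss is just I²R for the cable — we know both I and R_line directly.
The supply cable carries the full 8.77 A.
P_line = I² R_line = (8.770)² × 1.29 = 99.22 W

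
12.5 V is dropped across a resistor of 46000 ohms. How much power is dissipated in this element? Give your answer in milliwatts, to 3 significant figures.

3.40 mW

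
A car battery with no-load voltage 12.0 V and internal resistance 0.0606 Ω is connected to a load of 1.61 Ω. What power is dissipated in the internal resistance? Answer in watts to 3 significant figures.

3.13 W

The source's internal resistance is just another series element carrying I; its dissipation is I²r.
I = ε / (r + R) = 12.0 / (0.0606 + 1.61) = 7.183 A
P_int = I² r = (7.183)² × 0.0606 = 3.127 W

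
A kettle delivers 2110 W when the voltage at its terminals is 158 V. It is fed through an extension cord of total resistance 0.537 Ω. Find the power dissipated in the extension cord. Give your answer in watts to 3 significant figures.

95.8 W

Line loss is just I²R for the cable — we know both I and R_line directly.
I = P / V = 2110 / 158 = 13.35 A through the extension cord.
P_line = I² R_line = (13.35)² × 0.537 = 95.77 W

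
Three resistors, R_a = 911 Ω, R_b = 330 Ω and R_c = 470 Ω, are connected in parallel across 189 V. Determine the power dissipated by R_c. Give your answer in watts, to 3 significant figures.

R_c sits directly across the source, so P = V²/R with V = 189 V.
P_R_c = V² / R_c = (189)² / 470 Ω = 76.00 W

76.0 W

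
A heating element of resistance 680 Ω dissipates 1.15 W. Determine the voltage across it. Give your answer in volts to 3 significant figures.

Inverting the appropriate power form: V = √(P R).
V = √(1.15 × 680) = 27.96 V

28.0 V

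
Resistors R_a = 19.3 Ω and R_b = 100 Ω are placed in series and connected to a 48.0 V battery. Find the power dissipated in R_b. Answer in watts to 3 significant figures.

The current is common to all series resistors; compute it, then apply P = I²R for the target.
R_total = 19.3 + 100 = 119.3 Ω
I = V / R_total = 48.0 / 119.3 = 0.4023 A
P_R_b = I² × R_b = (0.4023)² × 100 = 16.19 W

16.2 W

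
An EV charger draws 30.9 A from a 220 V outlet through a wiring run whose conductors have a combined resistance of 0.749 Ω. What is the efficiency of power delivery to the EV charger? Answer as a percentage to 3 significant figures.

89.5 %

The wiring run carries the full 30.9 A.
P_line = I² R_line = (30.90)² × 0.749 = 715.2 W
P_source = V I = 220 × 30.90 = 6798 W; P_load = 6083 W
η = P_load / P_source = 6083 / 6798 = 0.8948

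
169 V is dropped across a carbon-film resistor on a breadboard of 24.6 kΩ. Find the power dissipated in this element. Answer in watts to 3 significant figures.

1.16 W

With V across and R both known, P = V²/R gives the dissipation directly.
P = (169 V)² / 24600 Ω = 1.161 W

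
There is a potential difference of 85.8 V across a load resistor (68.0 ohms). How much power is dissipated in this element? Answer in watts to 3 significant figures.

108 W

With V across and R both known, P = V²/R gives the dissipation directly.
P = (85.8 V)² / 68.0 Ω = 108.3 W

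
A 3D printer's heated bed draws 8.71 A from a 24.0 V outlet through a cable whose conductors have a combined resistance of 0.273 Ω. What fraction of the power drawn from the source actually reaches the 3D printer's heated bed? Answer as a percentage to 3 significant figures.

90.1 %

The cable carries the full 8.71 A.
P_line = I² R_line = (8.710)² × 0.273 = 20.71 W
P_source = V I = 24.0 × 8.710 = 209.0 W; P_load = 188.3 W
η = P_load / P_source = 188.3 / 209.0 = 0.9009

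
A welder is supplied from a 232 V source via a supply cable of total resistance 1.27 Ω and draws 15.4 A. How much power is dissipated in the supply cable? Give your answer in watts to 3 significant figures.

The supply cable and load are in series, so the same current flows in both; the loss is I²R_line.
The supply cable carries the full 15.4 A.
P_line = I² R_line = (15.40)² × 1.27 = 301.2 W

301 W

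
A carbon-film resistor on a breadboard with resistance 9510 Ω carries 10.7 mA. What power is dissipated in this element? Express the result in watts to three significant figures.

1.09 W

Current and resistance are given, so P = I²R is the direct form.
P = (0.01070 A)² × 9510 Ω = 1.089 W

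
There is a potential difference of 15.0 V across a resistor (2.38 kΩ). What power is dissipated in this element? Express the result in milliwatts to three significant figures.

With V across and R both known, P = V²/R gives the dissipation directly.
P = (15.0 V)² / 2380 Ω = 0.09454 W

94.5 mW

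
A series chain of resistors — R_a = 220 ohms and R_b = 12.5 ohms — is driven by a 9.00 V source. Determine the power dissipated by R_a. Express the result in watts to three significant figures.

Series elements share the same current, so find I first, then use P = I²R.
R_total = 220 + 12.5 = 232.5 Ω
I = V / R_total = 9.00 / 232.5 = 0.03871 A
P_R_a = I² × R_a = (0.03871)² × 220 = 0.3297 W

0.330 W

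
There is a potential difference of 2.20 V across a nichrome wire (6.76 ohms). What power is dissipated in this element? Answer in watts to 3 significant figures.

0.716 W

V and R are stated; P = V²/R avoids computing the current.
P = (2.20 V)² / 6.76 Ω = 0.7160 W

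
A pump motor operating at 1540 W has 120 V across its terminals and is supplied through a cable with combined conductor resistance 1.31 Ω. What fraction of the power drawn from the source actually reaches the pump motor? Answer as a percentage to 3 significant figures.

I = P / V = 1540 / 120 = 12.83 A through the cable.
P_line = I² R_line = (12.83)² × 1.31 = 215.7 W
P_source = P_load + P_line = 1540 + 215.7 = 1756 W
η = P_load / P_source = 1540 / 1756 = 0.8771

87.7 %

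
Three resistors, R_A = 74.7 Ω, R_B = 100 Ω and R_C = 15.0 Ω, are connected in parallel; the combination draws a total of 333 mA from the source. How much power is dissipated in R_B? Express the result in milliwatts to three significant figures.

137 mW

Parallel branches share V, not I — compute V via R_eq, then use V²/R for the target branch.
1/R_eq = 1/74.7 + 1/100 + 1/15.0 ⇒ R_eq = 11.10 Ω
V = I_total × R_eq = 0.3330 × 11.10 = 3.698 V
P_R_B = V² / R_B = (3.698)² / 100 = 0.1367 W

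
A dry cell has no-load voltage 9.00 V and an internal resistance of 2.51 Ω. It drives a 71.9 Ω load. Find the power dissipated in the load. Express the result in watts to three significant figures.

1.05 W

With r and R in series, I = ε/(r+R); the load dissipates I²R.
I = ε / (r + R) = 9.00 / (2.51 + 71.9) = 0.1210 A
P_load = I² R = (0.1210)² × 71.9 = 1.052 W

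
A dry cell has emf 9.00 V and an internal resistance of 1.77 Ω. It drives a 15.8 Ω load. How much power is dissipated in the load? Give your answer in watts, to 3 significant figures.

The internal resistance and the load are in series, so the same I flows through both; get I from ε/(r+R), then I²R for the load.
I = ε / (r + R) = 9.00 / (1.77 + 15.8) = 0.5122 A
P_load = I² R = (0.5122)² × 15.8 = 4.146 W

4.15 W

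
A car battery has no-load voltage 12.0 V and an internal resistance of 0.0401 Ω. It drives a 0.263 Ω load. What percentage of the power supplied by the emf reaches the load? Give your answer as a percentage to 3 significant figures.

Both r and R carry the same current, so the power split is just the resistance split: η = R/(R+r).
η = R / (R + r) = 0.263 / (0.263 + 0.0401) = 0.8677

86.8 %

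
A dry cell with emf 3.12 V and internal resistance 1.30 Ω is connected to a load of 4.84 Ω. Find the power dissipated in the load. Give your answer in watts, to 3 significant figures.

1.25 W

Find the circuit current first, then P = I²R for the load (series elements share I).
I = ε / (r + R) = 3.12 / (1.30 + 4.84) = 0.5081 A
P_load = I² R = (0.5081)² × 4.84 = 1.250 W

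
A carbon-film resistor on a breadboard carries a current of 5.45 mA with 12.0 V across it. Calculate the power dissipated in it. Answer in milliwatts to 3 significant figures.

Both the voltage across and the current through the element are known, so P = V I applies directly.
P = 12.0 V × 0.005450 A = 0.06540 W

65.4 mW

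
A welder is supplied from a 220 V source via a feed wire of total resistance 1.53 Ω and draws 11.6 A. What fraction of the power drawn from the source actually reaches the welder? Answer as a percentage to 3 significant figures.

91.9 %

The feed wire carries the full 11.6 A.
P_line = I² R_line = (11.60)² × 1.53 = 205.9 W
P_source = V I = 220 × 11.60 = 2552 W; P_load = 2346 W
η = P_load / P_source = 2346 / 2552 = 0.9193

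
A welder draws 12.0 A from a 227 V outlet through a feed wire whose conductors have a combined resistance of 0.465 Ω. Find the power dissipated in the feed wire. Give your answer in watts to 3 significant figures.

The feed wire and load are in series, so the same current flows in both; the loss is I²R_line.
The feed wire carries the full 12.0 A.
P_line = I² R_line = (12.00)² × 0.465 = 66.96 W

67.0 W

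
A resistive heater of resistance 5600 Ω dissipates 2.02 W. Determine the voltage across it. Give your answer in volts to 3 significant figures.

From P = V I = I²R = V²/R, with the two given quantities we get V = √(P R).
V = √(2.02 × 5600) = 106.4 V

106 V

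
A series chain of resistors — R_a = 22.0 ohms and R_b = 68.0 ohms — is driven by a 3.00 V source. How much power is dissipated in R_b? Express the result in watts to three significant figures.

Every series element carries the same I. Get I from the total resistance, then P = I² × R_b.
R_total = 22.0 + 68.0 = 90.00 Ω
I = V / R_total = 3.00 / 90.00 = 0.03333 A
P_R_b = I² × R_b = (0.03333)² × 68.0 = 0.07556 W

0.0756 W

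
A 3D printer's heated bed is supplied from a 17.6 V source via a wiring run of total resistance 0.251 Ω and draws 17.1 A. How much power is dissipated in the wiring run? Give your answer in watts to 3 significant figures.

Line loss is just I²R for the cable — we know both I and R_line directly.
The wiring run carries the full 17.1 A.
P_line = I² R_line = (17.10)² × 0.251 = 73.39 W

73.4 W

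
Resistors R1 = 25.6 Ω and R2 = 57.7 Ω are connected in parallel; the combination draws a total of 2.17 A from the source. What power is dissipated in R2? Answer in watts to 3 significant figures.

25.7 W

We need the common branch voltage; get it from I_total × R_eq, then P = V²/R for the branch.
1/R_eq = 1/25.6 + 1/57.7 ⇒ R_eq = 17.73 Ω
V = I_total × R_eq = 2.170 × 17.73 = 38.48 V
P_R2 = V² / R2 = (38.48)² / 57.7 = 25.66 W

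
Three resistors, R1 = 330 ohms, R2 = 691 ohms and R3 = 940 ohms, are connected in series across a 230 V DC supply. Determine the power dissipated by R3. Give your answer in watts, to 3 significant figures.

Every series element carries the same I. Get I from the total resistance, then P = I² × R3.
R_total = 330 + 691 + 940 = 1961 Ω
I = V / R_total = 230 / 1961 = 0.1173 A
P_R3 = I² × R3 = (0.1173)² × 940 = 12.93 W

12.9 W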